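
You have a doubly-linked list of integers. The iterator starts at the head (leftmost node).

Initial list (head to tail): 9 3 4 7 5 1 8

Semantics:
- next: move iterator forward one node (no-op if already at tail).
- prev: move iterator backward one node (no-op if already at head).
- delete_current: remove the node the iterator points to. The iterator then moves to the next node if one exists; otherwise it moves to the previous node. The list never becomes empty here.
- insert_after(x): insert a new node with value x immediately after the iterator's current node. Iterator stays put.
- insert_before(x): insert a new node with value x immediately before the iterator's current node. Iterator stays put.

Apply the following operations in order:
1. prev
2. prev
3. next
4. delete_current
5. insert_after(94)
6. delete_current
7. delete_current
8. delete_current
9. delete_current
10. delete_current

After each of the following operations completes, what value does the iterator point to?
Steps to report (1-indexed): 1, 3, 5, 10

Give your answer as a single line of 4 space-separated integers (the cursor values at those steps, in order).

Answer: 9 3 4 8

Derivation:
After 1 (prev): list=[9, 3, 4, 7, 5, 1, 8] cursor@9
After 2 (prev): list=[9, 3, 4, 7, 5, 1, 8] cursor@9
After 3 (next): list=[9, 3, 4, 7, 5, 1, 8] cursor@3
After 4 (delete_current): list=[9, 4, 7, 5, 1, 8] cursor@4
After 5 (insert_after(94)): list=[9, 4, 94, 7, 5, 1, 8] cursor@4
After 6 (delete_current): list=[9, 94, 7, 5, 1, 8] cursor@94
After 7 (delete_current): list=[9, 7, 5, 1, 8] cursor@7
After 8 (delete_current): list=[9, 5, 1, 8] cursor@5
After 9 (delete_current): list=[9, 1, 8] cursor@1
After 10 (delete_current): list=[9, 8] cursor@8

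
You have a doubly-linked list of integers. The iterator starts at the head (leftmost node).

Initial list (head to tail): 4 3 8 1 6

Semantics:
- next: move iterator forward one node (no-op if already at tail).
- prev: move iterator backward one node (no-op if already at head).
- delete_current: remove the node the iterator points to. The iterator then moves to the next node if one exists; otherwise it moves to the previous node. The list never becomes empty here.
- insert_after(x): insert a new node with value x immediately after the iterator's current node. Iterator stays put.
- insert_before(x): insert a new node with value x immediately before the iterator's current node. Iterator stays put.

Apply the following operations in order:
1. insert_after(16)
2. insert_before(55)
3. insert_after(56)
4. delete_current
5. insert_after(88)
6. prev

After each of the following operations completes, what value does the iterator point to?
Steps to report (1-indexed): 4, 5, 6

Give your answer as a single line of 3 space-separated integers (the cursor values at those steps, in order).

After 1 (insert_after(16)): list=[4, 16, 3, 8, 1, 6] cursor@4
After 2 (insert_before(55)): list=[55, 4, 16, 3, 8, 1, 6] cursor@4
After 3 (insert_after(56)): list=[55, 4, 56, 16, 3, 8, 1, 6] cursor@4
After 4 (delete_current): list=[55, 56, 16, 3, 8, 1, 6] cursor@56
After 5 (insert_after(88)): list=[55, 56, 88, 16, 3, 8, 1, 6] cursor@56
After 6 (prev): list=[55, 56, 88, 16, 3, 8, 1, 6] cursor@55

Answer: 56 56 55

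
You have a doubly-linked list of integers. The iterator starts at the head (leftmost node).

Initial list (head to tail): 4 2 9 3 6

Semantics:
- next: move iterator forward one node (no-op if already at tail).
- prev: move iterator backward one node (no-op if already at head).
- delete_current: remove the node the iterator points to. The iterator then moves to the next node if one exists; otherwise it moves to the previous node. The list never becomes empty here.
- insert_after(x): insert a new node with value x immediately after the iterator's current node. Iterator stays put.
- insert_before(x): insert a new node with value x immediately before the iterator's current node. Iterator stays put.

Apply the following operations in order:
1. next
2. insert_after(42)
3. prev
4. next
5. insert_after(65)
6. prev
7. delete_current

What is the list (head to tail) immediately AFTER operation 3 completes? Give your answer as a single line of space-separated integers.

After 1 (next): list=[4, 2, 9, 3, 6] cursor@2
After 2 (insert_after(42)): list=[4, 2, 42, 9, 3, 6] cursor@2
After 3 (prev): list=[4, 2, 42, 9, 3, 6] cursor@4

Answer: 4 2 42 9 3 6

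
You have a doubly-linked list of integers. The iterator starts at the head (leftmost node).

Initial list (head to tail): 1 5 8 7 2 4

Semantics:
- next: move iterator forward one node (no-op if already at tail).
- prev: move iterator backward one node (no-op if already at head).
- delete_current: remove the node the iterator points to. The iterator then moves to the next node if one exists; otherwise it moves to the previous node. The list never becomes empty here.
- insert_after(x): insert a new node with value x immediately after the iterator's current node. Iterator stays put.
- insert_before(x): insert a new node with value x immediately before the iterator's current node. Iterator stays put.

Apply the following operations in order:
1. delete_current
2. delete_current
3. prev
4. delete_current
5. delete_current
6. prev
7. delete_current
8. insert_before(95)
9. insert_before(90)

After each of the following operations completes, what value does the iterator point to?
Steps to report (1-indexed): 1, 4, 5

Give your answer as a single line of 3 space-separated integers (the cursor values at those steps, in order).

Answer: 5 7 2

Derivation:
After 1 (delete_current): list=[5, 8, 7, 2, 4] cursor@5
After 2 (delete_current): list=[8, 7, 2, 4] cursor@8
After 3 (prev): list=[8, 7, 2, 4] cursor@8
After 4 (delete_current): list=[7, 2, 4] cursor@7
After 5 (delete_current): list=[2, 4] cursor@2
After 6 (prev): list=[2, 4] cursor@2
After 7 (delete_current): list=[4] cursor@4
After 8 (insert_before(95)): list=[95, 4] cursor@4
After 9 (insert_before(90)): list=[95, 90, 4] cursor@4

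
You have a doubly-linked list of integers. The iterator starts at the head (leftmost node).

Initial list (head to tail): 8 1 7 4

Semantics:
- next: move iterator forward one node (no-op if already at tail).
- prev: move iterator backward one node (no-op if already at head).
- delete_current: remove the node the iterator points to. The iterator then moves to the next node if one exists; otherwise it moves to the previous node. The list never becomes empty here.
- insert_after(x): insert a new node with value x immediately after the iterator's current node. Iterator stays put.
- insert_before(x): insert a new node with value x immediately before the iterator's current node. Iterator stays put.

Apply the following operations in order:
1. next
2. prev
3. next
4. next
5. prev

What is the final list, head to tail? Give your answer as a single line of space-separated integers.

After 1 (next): list=[8, 1, 7, 4] cursor@1
After 2 (prev): list=[8, 1, 7, 4] cursor@8
After 3 (next): list=[8, 1, 7, 4] cursor@1
After 4 (next): list=[8, 1, 7, 4] cursor@7
After 5 (prev): list=[8, 1, 7, 4] cursor@1

Answer: 8 1 7 4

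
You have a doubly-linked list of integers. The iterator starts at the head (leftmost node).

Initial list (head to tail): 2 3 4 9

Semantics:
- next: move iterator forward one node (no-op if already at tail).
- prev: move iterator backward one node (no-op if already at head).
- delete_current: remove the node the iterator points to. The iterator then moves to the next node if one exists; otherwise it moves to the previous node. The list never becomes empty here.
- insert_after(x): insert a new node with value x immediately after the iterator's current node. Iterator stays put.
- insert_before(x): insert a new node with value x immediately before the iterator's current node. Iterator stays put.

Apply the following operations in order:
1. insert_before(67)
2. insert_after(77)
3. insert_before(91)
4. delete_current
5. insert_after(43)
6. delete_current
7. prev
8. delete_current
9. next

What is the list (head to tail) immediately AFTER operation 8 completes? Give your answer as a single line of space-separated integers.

After 1 (insert_before(67)): list=[67, 2, 3, 4, 9] cursor@2
After 2 (insert_after(77)): list=[67, 2, 77, 3, 4, 9] cursor@2
After 3 (insert_before(91)): list=[67, 91, 2, 77, 3, 4, 9] cursor@2
After 4 (delete_current): list=[67, 91, 77, 3, 4, 9] cursor@77
After 5 (insert_after(43)): list=[67, 91, 77, 43, 3, 4, 9] cursor@77
After 6 (delete_current): list=[67, 91, 43, 3, 4, 9] cursor@43
After 7 (prev): list=[67, 91, 43, 3, 4, 9] cursor@91
After 8 (delete_current): list=[67, 43, 3, 4, 9] cursor@43

Answer: 67 43 3 4 9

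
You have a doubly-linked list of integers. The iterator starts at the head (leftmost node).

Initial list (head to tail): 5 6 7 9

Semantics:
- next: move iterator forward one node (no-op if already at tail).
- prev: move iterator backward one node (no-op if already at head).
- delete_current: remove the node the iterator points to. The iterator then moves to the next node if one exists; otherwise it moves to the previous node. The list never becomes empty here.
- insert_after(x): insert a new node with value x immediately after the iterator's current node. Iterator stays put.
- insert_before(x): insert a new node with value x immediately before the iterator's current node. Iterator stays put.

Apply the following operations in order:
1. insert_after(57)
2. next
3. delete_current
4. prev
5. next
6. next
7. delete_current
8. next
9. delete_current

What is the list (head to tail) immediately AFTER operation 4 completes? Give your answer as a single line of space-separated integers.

After 1 (insert_after(57)): list=[5, 57, 6, 7, 9] cursor@5
After 2 (next): list=[5, 57, 6, 7, 9] cursor@57
After 3 (delete_current): list=[5, 6, 7, 9] cursor@6
After 4 (prev): list=[5, 6, 7, 9] cursor@5

Answer: 5 6 7 9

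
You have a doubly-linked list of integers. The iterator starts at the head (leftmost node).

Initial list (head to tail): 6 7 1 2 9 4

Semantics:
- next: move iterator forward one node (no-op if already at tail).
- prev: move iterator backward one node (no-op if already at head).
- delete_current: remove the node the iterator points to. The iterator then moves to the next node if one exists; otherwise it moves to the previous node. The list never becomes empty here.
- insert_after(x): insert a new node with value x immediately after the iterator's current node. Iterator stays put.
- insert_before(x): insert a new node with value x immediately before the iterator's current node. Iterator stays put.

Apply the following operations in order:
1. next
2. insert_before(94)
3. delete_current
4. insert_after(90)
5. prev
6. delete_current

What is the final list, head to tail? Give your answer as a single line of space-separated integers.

After 1 (next): list=[6, 7, 1, 2, 9, 4] cursor@7
After 2 (insert_before(94)): list=[6, 94, 7, 1, 2, 9, 4] cursor@7
After 3 (delete_current): list=[6, 94, 1, 2, 9, 4] cursor@1
After 4 (insert_after(90)): list=[6, 94, 1, 90, 2, 9, 4] cursor@1
After 5 (prev): list=[6, 94, 1, 90, 2, 9, 4] cursor@94
After 6 (delete_current): list=[6, 1, 90, 2, 9, 4] cursor@1

Answer: 6 1 90 2 9 4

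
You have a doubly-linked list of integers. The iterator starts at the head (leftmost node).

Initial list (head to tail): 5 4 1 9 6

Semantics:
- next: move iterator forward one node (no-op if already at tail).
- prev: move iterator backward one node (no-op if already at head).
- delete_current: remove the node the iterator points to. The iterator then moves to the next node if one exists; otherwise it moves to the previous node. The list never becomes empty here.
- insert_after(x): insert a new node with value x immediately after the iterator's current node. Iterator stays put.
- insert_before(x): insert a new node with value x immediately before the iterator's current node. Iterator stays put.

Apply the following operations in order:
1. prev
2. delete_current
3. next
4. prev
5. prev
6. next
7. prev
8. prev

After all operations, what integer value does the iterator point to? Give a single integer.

After 1 (prev): list=[5, 4, 1, 9, 6] cursor@5
After 2 (delete_current): list=[4, 1, 9, 6] cursor@4
After 3 (next): list=[4, 1, 9, 6] cursor@1
After 4 (prev): list=[4, 1, 9, 6] cursor@4
After 5 (prev): list=[4, 1, 9, 6] cursor@4
After 6 (next): list=[4, 1, 9, 6] cursor@1
After 7 (prev): list=[4, 1, 9, 6] cursor@4
After 8 (prev): list=[4, 1, 9, 6] cursor@4

Answer: 4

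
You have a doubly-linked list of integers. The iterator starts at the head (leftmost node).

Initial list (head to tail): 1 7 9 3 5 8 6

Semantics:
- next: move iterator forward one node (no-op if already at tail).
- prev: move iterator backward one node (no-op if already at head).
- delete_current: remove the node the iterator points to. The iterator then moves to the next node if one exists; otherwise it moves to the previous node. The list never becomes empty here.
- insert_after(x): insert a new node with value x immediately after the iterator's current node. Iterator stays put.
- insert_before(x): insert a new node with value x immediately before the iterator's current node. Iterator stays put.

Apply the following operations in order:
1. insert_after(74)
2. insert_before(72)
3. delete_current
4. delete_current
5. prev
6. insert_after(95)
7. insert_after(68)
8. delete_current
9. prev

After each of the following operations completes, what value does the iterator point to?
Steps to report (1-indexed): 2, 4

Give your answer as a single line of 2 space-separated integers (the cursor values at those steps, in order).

Answer: 1 7

Derivation:
After 1 (insert_after(74)): list=[1, 74, 7, 9, 3, 5, 8, 6] cursor@1
After 2 (insert_before(72)): list=[72, 1, 74, 7, 9, 3, 5, 8, 6] cursor@1
After 3 (delete_current): list=[72, 74, 7, 9, 3, 5, 8, 6] cursor@74
After 4 (delete_current): list=[72, 7, 9, 3, 5, 8, 6] cursor@7
After 5 (prev): list=[72, 7, 9, 3, 5, 8, 6] cursor@72
After 6 (insert_after(95)): list=[72, 95, 7, 9, 3, 5, 8, 6] cursor@72
After 7 (insert_after(68)): list=[72, 68, 95, 7, 9, 3, 5, 8, 6] cursor@72
After 8 (delete_current): list=[68, 95, 7, 9, 3, 5, 8, 6] cursor@68
After 9 (prev): list=[68, 95, 7, 9, 3, 5, 8, 6] cursor@68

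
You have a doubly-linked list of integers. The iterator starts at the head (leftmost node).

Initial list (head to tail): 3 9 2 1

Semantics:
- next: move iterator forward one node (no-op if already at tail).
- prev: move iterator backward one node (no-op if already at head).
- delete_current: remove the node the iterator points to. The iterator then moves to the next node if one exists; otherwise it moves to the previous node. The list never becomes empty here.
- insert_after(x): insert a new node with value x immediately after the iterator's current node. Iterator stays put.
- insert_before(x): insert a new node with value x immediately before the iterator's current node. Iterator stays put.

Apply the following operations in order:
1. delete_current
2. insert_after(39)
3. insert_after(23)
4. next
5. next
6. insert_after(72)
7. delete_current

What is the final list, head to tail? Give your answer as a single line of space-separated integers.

Answer: 9 23 72 2 1

Derivation:
After 1 (delete_current): list=[9, 2, 1] cursor@9
After 2 (insert_after(39)): list=[9, 39, 2, 1] cursor@9
After 3 (insert_after(23)): list=[9, 23, 39, 2, 1] cursor@9
After 4 (next): list=[9, 23, 39, 2, 1] cursor@23
After 5 (next): list=[9, 23, 39, 2, 1] cursor@39
After 6 (insert_after(72)): list=[9, 23, 39, 72, 2, 1] cursor@39
After 7 (delete_current): list=[9, 23, 72, 2, 1] cursor@72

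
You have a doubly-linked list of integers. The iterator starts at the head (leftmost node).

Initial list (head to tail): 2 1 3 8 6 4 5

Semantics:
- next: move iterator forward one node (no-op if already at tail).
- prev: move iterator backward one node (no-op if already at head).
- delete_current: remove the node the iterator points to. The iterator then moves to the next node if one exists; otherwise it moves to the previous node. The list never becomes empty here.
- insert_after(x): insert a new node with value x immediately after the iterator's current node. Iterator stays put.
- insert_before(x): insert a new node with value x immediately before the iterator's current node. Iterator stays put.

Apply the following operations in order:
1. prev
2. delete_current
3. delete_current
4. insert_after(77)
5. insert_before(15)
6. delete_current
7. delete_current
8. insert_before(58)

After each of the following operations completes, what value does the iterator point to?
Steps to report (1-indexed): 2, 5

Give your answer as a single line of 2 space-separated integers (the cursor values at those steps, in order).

Answer: 1 3

Derivation:
After 1 (prev): list=[2, 1, 3, 8, 6, 4, 5] cursor@2
After 2 (delete_current): list=[1, 3, 8, 6, 4, 5] cursor@1
After 3 (delete_current): list=[3, 8, 6, 4, 5] cursor@3
After 4 (insert_after(77)): list=[3, 77, 8, 6, 4, 5] cursor@3
After 5 (insert_before(15)): list=[15, 3, 77, 8, 6, 4, 5] cursor@3
After 6 (delete_current): list=[15, 77, 8, 6, 4, 5] cursor@77
After 7 (delete_current): list=[15, 8, 6, 4, 5] cursor@8
After 8 (insert_before(58)): list=[15, 58, 8, 6, 4, 5] cursor@8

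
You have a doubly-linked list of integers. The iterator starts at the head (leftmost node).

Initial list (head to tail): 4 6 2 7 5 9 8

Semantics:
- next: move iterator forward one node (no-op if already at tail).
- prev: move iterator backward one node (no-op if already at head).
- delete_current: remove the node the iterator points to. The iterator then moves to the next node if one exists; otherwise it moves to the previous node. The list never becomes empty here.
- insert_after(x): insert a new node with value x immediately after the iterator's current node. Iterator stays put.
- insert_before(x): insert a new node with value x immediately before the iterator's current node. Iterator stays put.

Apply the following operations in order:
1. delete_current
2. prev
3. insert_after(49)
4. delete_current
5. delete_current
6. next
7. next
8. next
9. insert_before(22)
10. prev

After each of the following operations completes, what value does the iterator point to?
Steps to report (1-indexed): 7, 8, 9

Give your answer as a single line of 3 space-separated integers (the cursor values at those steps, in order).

After 1 (delete_current): list=[6, 2, 7, 5, 9, 8] cursor@6
After 2 (prev): list=[6, 2, 7, 5, 9, 8] cursor@6
After 3 (insert_after(49)): list=[6, 49, 2, 7, 5, 9, 8] cursor@6
After 4 (delete_current): list=[49, 2, 7, 5, 9, 8] cursor@49
After 5 (delete_current): list=[2, 7, 5, 9, 8] cursor@2
After 6 (next): list=[2, 7, 5, 9, 8] cursor@7
After 7 (next): list=[2, 7, 5, 9, 8] cursor@5
After 8 (next): list=[2, 7, 5, 9, 8] cursor@9
After 9 (insert_before(22)): list=[2, 7, 5, 22, 9, 8] cursor@9
After 10 (prev): list=[2, 7, 5, 22, 9, 8] cursor@22

Answer: 5 9 9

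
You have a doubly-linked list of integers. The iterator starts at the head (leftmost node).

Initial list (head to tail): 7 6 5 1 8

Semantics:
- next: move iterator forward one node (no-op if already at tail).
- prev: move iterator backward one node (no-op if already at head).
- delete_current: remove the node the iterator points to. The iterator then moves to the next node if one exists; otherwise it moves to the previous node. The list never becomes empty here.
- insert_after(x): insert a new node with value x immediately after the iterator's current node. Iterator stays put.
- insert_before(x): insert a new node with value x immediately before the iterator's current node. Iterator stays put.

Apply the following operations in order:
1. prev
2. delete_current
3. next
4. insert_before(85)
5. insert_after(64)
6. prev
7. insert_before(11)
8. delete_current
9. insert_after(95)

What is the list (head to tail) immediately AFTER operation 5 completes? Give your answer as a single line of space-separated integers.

Answer: 6 85 5 64 1 8

Derivation:
After 1 (prev): list=[7, 6, 5, 1, 8] cursor@7
After 2 (delete_current): list=[6, 5, 1, 8] cursor@6
After 3 (next): list=[6, 5, 1, 8] cursor@5
After 4 (insert_before(85)): list=[6, 85, 5, 1, 8] cursor@5
After 5 (insert_after(64)): list=[6, 85, 5, 64, 1, 8] cursor@5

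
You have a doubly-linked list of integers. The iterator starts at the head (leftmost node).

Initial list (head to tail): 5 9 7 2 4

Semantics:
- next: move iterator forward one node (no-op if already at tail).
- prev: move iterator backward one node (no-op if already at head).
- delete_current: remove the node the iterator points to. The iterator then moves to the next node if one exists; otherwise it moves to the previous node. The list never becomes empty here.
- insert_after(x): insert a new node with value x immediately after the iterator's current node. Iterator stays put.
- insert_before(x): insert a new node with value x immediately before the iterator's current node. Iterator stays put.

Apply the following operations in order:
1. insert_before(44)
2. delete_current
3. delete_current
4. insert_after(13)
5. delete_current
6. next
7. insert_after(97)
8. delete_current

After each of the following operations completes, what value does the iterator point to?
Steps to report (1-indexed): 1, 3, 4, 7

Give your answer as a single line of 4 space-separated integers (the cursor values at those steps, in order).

After 1 (insert_before(44)): list=[44, 5, 9, 7, 2, 4] cursor@5
After 2 (delete_current): list=[44, 9, 7, 2, 4] cursor@9
After 3 (delete_current): list=[44, 7, 2, 4] cursor@7
After 4 (insert_after(13)): list=[44, 7, 13, 2, 4] cursor@7
After 5 (delete_current): list=[44, 13, 2, 4] cursor@13
After 6 (next): list=[44, 13, 2, 4] cursor@2
After 7 (insert_after(97)): list=[44, 13, 2, 97, 4] cursor@2
After 8 (delete_current): list=[44, 13, 97, 4] cursor@97

Answer: 5 7 7 2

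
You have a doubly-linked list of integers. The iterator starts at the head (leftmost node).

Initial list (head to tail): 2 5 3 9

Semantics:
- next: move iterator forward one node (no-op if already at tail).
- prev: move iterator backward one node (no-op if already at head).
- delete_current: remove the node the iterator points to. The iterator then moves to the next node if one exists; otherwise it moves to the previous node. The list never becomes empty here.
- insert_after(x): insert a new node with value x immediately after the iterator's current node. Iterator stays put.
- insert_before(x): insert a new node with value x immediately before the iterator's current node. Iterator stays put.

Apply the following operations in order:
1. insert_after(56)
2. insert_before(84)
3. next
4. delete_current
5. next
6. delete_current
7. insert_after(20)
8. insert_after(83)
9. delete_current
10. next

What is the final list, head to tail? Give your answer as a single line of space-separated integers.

After 1 (insert_after(56)): list=[2, 56, 5, 3, 9] cursor@2
After 2 (insert_before(84)): list=[84, 2, 56, 5, 3, 9] cursor@2
After 3 (next): list=[84, 2, 56, 5, 3, 9] cursor@56
After 4 (delete_current): list=[84, 2, 5, 3, 9] cursor@5
After 5 (next): list=[84, 2, 5, 3, 9] cursor@3
After 6 (delete_current): list=[84, 2, 5, 9] cursor@9
After 7 (insert_after(20)): list=[84, 2, 5, 9, 20] cursor@9
After 8 (insert_after(83)): list=[84, 2, 5, 9, 83, 20] cursor@9
After 9 (delete_current): list=[84, 2, 5, 83, 20] cursor@83
After 10 (next): list=[84, 2, 5, 83, 20] cursor@20

Answer: 84 2 5 83 20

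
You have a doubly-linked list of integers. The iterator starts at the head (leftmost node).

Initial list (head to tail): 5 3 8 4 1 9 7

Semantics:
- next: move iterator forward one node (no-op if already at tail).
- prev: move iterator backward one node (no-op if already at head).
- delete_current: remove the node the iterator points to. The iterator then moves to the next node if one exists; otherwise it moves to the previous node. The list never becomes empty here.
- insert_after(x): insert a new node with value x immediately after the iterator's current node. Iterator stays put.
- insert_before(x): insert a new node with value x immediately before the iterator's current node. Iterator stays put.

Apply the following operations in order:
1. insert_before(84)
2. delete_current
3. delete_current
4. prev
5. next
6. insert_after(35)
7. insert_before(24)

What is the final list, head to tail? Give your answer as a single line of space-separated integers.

After 1 (insert_before(84)): list=[84, 5, 3, 8, 4, 1, 9, 7] cursor@5
After 2 (delete_current): list=[84, 3, 8, 4, 1, 9, 7] cursor@3
After 3 (delete_current): list=[84, 8, 4, 1, 9, 7] cursor@8
After 4 (prev): list=[84, 8, 4, 1, 9, 7] cursor@84
After 5 (next): list=[84, 8, 4, 1, 9, 7] cursor@8
After 6 (insert_after(35)): list=[84, 8, 35, 4, 1, 9, 7] cursor@8
After 7 (insert_before(24)): list=[84, 24, 8, 35, 4, 1, 9, 7] cursor@8

Answer: 84 24 8 35 4 1 9 7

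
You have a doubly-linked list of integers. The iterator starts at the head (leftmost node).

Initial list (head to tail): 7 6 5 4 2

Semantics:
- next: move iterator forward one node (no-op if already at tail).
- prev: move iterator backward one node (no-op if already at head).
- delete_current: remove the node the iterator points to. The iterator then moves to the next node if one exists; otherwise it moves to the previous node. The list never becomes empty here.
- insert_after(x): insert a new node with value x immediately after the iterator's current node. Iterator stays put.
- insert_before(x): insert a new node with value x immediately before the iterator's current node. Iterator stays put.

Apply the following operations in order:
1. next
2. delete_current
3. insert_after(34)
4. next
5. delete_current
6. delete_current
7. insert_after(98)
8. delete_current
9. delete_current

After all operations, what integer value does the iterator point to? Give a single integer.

Answer: 5

Derivation:
After 1 (next): list=[7, 6, 5, 4, 2] cursor@6
After 2 (delete_current): list=[7, 5, 4, 2] cursor@5
After 3 (insert_after(34)): list=[7, 5, 34, 4, 2] cursor@5
After 4 (next): list=[7, 5, 34, 4, 2] cursor@34
After 5 (delete_current): list=[7, 5, 4, 2] cursor@4
After 6 (delete_current): list=[7, 5, 2] cursor@2
After 7 (insert_after(98)): list=[7, 5, 2, 98] cursor@2
After 8 (delete_current): list=[7, 5, 98] cursor@98
After 9 (delete_current): list=[7, 5] cursor@5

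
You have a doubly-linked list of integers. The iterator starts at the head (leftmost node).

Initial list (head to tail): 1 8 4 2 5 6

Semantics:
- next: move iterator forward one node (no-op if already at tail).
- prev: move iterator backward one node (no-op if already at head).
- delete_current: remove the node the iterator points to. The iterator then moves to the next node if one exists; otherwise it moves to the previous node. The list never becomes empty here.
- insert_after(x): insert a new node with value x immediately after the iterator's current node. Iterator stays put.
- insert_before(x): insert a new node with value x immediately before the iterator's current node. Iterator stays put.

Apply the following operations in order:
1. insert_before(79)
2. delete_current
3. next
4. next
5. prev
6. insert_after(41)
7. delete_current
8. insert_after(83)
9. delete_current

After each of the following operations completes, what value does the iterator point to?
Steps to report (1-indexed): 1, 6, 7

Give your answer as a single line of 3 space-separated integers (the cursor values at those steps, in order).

Answer: 1 4 41

Derivation:
After 1 (insert_before(79)): list=[79, 1, 8, 4, 2, 5, 6] cursor@1
After 2 (delete_current): list=[79, 8, 4, 2, 5, 6] cursor@8
After 3 (next): list=[79, 8, 4, 2, 5, 6] cursor@4
After 4 (next): list=[79, 8, 4, 2, 5, 6] cursor@2
After 5 (prev): list=[79, 8, 4, 2, 5, 6] cursor@4
After 6 (insert_after(41)): list=[79, 8, 4, 41, 2, 5, 6] cursor@4
After 7 (delete_current): list=[79, 8, 41, 2, 5, 6] cursor@41
After 8 (insert_after(83)): list=[79, 8, 41, 83, 2, 5, 6] cursor@41
After 9 (delete_current): list=[79, 8, 83, 2, 5, 6] cursor@83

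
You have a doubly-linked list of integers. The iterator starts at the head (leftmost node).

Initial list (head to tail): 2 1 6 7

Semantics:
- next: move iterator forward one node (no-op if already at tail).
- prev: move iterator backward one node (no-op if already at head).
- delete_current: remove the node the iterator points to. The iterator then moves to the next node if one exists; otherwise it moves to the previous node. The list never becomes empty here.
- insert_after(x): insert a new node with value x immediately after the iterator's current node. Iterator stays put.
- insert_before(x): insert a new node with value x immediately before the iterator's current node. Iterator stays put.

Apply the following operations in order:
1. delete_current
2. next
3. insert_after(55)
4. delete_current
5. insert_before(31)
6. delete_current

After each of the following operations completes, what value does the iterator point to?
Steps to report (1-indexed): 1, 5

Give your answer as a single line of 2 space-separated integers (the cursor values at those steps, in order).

Answer: 1 55

Derivation:
After 1 (delete_current): list=[1, 6, 7] cursor@1
After 2 (next): list=[1, 6, 7] cursor@6
After 3 (insert_after(55)): list=[1, 6, 55, 7] cursor@6
After 4 (delete_current): list=[1, 55, 7] cursor@55
After 5 (insert_before(31)): list=[1, 31, 55, 7] cursor@55
After 6 (delete_current): list=[1, 31, 7] cursor@7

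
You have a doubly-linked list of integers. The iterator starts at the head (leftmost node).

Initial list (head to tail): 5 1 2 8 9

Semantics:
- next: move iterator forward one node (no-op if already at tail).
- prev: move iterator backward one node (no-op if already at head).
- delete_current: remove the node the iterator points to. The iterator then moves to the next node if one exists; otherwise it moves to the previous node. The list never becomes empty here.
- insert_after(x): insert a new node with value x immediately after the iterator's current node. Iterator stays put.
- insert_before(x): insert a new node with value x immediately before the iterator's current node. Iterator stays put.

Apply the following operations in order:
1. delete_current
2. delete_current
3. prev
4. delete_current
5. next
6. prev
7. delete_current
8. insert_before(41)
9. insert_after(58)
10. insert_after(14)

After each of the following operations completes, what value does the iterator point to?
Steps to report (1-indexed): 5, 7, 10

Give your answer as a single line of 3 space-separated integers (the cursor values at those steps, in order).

Answer: 9 9 9

Derivation:
After 1 (delete_current): list=[1, 2, 8, 9] cursor@1
After 2 (delete_current): list=[2, 8, 9] cursor@2
After 3 (prev): list=[2, 8, 9] cursor@2
After 4 (delete_current): list=[8, 9] cursor@8
After 5 (next): list=[8, 9] cursor@9
After 6 (prev): list=[8, 9] cursor@8
After 7 (delete_current): list=[9] cursor@9
After 8 (insert_before(41)): list=[41, 9] cursor@9
After 9 (insert_after(58)): list=[41, 9, 58] cursor@9
After 10 (insert_after(14)): list=[41, 9, 14, 58] cursor@9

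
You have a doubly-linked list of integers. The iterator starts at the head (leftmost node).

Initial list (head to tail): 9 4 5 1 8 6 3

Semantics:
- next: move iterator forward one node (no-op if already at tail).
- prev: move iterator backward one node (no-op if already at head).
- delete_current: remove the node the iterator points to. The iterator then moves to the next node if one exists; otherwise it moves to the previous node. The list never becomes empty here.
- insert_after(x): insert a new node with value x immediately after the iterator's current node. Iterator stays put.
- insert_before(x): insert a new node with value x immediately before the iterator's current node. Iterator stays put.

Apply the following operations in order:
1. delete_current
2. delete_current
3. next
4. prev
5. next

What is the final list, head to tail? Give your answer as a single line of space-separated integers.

Answer: 5 1 8 6 3

Derivation:
After 1 (delete_current): list=[4, 5, 1, 8, 6, 3] cursor@4
After 2 (delete_current): list=[5, 1, 8, 6, 3] cursor@5
After 3 (next): list=[5, 1, 8, 6, 3] cursor@1
After 4 (prev): list=[5, 1, 8, 6, 3] cursor@5
After 5 (next): list=[5, 1, 8, 6, 3] cursor@1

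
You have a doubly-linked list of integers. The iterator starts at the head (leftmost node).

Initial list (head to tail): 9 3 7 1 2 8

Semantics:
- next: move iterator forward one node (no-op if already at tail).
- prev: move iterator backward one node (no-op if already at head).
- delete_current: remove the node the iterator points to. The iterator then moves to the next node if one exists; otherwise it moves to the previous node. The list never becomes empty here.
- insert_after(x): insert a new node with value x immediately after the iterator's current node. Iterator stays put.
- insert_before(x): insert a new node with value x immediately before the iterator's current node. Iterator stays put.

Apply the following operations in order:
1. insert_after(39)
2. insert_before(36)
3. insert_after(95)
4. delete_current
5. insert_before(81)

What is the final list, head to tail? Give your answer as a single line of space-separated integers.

Answer: 36 81 95 39 3 7 1 2 8

Derivation:
After 1 (insert_after(39)): list=[9, 39, 3, 7, 1, 2, 8] cursor@9
After 2 (insert_before(36)): list=[36, 9, 39, 3, 7, 1, 2, 8] cursor@9
After 3 (insert_after(95)): list=[36, 9, 95, 39, 3, 7, 1, 2, 8] cursor@9
After 4 (delete_current): list=[36, 95, 39, 3, 7, 1, 2, 8] cursor@95
After 5 (insert_before(81)): list=[36, 81, 95, 39, 3, 7, 1, 2, 8] cursor@95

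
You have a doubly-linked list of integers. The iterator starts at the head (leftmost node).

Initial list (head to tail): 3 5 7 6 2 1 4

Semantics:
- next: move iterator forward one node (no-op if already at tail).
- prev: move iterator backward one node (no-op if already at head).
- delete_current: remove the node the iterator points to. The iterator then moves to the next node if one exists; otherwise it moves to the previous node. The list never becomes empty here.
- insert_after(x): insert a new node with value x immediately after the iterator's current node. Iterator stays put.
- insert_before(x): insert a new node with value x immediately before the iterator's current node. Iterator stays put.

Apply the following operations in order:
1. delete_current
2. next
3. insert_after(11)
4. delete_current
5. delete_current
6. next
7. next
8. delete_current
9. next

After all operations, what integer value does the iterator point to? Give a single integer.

Answer: 4

Derivation:
After 1 (delete_current): list=[5, 7, 6, 2, 1, 4] cursor@5
After 2 (next): list=[5, 7, 6, 2, 1, 4] cursor@7
After 3 (insert_after(11)): list=[5, 7, 11, 6, 2, 1, 4] cursor@7
After 4 (delete_current): list=[5, 11, 6, 2, 1, 4] cursor@11
After 5 (delete_current): list=[5, 6, 2, 1, 4] cursor@6
After 6 (next): list=[5, 6, 2, 1, 4] cursor@2
After 7 (next): list=[5, 6, 2, 1, 4] cursor@1
After 8 (delete_current): list=[5, 6, 2, 4] cursor@4
After 9 (next): list=[5, 6, 2, 4] cursor@4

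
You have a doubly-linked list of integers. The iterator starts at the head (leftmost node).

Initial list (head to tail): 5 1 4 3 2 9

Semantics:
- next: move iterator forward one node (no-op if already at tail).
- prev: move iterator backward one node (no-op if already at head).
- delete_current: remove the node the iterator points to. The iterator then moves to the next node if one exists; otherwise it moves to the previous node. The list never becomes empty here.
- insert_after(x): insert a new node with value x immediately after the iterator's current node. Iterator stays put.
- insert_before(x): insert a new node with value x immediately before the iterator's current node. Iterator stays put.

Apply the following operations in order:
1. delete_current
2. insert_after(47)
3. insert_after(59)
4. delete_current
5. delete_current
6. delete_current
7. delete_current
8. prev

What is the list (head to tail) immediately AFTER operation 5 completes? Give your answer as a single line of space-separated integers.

Answer: 47 4 3 2 9

Derivation:
After 1 (delete_current): list=[1, 4, 3, 2, 9] cursor@1
After 2 (insert_after(47)): list=[1, 47, 4, 3, 2, 9] cursor@1
After 3 (insert_after(59)): list=[1, 59, 47, 4, 3, 2, 9] cursor@1
After 4 (delete_current): list=[59, 47, 4, 3, 2, 9] cursor@59
After 5 (delete_current): list=[47, 4, 3, 2, 9] cursor@47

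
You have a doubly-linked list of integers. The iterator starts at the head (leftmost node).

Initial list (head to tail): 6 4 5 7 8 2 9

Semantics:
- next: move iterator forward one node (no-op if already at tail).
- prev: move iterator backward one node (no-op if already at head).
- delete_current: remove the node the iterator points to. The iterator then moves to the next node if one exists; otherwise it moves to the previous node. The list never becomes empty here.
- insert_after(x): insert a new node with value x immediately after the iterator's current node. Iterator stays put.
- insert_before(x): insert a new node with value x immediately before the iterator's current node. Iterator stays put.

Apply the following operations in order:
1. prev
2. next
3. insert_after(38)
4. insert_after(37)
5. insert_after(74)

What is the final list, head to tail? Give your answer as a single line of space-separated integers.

After 1 (prev): list=[6, 4, 5, 7, 8, 2, 9] cursor@6
After 2 (next): list=[6, 4, 5, 7, 8, 2, 9] cursor@4
After 3 (insert_after(38)): list=[6, 4, 38, 5, 7, 8, 2, 9] cursor@4
After 4 (insert_after(37)): list=[6, 4, 37, 38, 5, 7, 8, 2, 9] cursor@4
After 5 (insert_after(74)): list=[6, 4, 74, 37, 38, 5, 7, 8, 2, 9] cursor@4

Answer: 6 4 74 37 38 5 7 8 2 9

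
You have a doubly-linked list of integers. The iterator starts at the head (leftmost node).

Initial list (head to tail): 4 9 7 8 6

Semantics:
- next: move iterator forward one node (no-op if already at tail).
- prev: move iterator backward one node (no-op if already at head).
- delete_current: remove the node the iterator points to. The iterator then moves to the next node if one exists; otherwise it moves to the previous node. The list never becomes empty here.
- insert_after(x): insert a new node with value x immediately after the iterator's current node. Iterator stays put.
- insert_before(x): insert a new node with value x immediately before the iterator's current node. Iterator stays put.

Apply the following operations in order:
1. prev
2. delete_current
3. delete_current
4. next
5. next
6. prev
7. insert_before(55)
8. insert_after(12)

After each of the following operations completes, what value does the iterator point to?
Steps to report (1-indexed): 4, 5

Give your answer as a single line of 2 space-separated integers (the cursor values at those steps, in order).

Answer: 8 6

Derivation:
After 1 (prev): list=[4, 9, 7, 8, 6] cursor@4
After 2 (delete_current): list=[9, 7, 8, 6] cursor@9
After 3 (delete_current): list=[7, 8, 6] cursor@7
After 4 (next): list=[7, 8, 6] cursor@8
After 5 (next): list=[7, 8, 6] cursor@6
After 6 (prev): list=[7, 8, 6] cursor@8
After 7 (insert_before(55)): list=[7, 55, 8, 6] cursor@8
After 8 (insert_after(12)): list=[7, 55, 8, 12, 6] cursor@8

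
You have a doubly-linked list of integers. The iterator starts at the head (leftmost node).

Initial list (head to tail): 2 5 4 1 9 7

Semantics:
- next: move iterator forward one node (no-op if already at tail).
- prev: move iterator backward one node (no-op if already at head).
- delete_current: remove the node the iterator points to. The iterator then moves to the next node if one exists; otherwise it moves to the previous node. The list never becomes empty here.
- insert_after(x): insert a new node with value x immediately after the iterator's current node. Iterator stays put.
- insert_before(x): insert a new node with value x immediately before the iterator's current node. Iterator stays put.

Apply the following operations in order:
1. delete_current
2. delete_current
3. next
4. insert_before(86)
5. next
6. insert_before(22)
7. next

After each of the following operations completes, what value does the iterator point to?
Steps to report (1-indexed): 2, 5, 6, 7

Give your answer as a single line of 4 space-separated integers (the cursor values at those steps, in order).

Answer: 4 9 9 7

Derivation:
After 1 (delete_current): list=[5, 4, 1, 9, 7] cursor@5
After 2 (delete_current): list=[4, 1, 9, 7] cursor@4
After 3 (next): list=[4, 1, 9, 7] cursor@1
After 4 (insert_before(86)): list=[4, 86, 1, 9, 7] cursor@1
After 5 (next): list=[4, 86, 1, 9, 7] cursor@9
After 6 (insert_before(22)): list=[4, 86, 1, 22, 9, 7] cursor@9
After 7 (next): list=[4, 86, 1, 22, 9, 7] cursor@7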